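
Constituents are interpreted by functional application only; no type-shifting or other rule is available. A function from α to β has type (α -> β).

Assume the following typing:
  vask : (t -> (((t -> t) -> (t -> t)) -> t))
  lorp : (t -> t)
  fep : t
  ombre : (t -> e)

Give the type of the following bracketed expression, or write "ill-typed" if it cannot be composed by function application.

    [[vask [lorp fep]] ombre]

ill-typed

At [lorp fep], lorp : (t -> t) takes fep : t, giving t.
At [vask [lorp fep]], vask : (t -> (((t -> t) -> (t -> t)) -> t)) takes [lorp fep] : t, giving (((t -> t) -> (t -> t)) -> t).
[[vask [lorp fep]] ombre]: (((t -> t) -> (t -> t)) -> t) with (t -> e) — neither is a function whose domain matches the other; composition fails here.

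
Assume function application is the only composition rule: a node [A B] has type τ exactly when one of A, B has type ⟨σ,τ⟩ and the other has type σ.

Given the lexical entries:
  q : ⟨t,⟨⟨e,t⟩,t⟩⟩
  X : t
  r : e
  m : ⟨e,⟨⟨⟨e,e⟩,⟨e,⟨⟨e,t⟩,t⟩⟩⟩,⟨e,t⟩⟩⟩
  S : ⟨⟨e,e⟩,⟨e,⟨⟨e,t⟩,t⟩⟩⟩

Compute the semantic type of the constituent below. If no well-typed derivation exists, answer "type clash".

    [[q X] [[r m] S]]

At [q X], q : ⟨t,⟨⟨e,t⟩,t⟩⟩ takes X : t, giving ⟨⟨e,t⟩,t⟩.
At [r m], m : ⟨e,⟨⟨⟨e,e⟩,⟨e,⟨⟨e,t⟩,t⟩⟩⟩,⟨e,t⟩⟩⟩ takes r : e, giving ⟨⟨⟨e,e⟩,⟨e,⟨⟨e,t⟩,t⟩⟩⟩,⟨e,t⟩⟩.
At [[r m] S], [r m] : ⟨⟨⟨e,e⟩,⟨e,⟨⟨e,t⟩,t⟩⟩⟩,⟨e,t⟩⟩ takes S : ⟨⟨e,e⟩,⟨e,⟨⟨e,t⟩,t⟩⟩⟩, giving ⟨e,t⟩.
At [[q X] [[r m] S]], [q X] : ⟨⟨e,t⟩,t⟩ takes [[r m] S] : ⟨e,t⟩, giving t.

t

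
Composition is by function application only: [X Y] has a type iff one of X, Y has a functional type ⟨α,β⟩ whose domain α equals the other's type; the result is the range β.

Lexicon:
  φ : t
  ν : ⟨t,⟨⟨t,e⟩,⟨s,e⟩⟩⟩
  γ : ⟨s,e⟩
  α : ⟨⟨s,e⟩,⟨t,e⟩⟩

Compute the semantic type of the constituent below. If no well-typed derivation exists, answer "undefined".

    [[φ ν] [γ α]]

⟨s,e⟩

[φ ν] — ν of type ⟨t,⟨⟨t,e⟩,⟨s,e⟩⟩⟩ combines with φ of type t: type ⟨⟨t,e⟩,⟨s,e⟩⟩.
[γ α] — α of type ⟨⟨s,e⟩,⟨t,e⟩⟩ combines with γ of type ⟨s,e⟩: type ⟨t,e⟩.
[[φ ν] [γ α]] — [φ ν] of type ⟨⟨t,e⟩,⟨s,e⟩⟩ combines with [γ α] of type ⟨t,e⟩: type ⟨s,e⟩.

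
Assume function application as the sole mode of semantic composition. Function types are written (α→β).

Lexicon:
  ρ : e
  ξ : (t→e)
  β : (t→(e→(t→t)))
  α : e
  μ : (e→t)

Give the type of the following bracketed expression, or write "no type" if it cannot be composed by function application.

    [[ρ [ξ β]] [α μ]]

no type

[ξ β]: (t→e) and (t→(e→(t→t))) cannot combine by function application — type clash.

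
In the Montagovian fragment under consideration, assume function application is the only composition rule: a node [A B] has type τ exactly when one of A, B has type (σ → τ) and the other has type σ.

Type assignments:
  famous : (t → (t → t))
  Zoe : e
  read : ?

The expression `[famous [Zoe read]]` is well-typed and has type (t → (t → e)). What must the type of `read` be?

(e → ((t → (t → t)) → (t → (t → e))))

For [famous [Zoe read]] to have type (t → (t → e)) with famous of type (t → (t → t)), [Zoe read] must be the function: [Zoe read] : ((t → (t → t)) → (t → (t → e))).
For [Zoe read] to have type ((t → (t → t)) → (t → (t → e))) with Zoe of type e, read must be the function: read : (e → ((t → (t → t)) → (t → (t → e)))).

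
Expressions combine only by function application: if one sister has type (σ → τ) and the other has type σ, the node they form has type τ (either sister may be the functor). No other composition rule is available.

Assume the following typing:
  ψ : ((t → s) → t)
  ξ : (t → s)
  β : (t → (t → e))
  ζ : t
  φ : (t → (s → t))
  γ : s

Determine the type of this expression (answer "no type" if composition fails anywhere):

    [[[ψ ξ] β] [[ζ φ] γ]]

At [ψ ξ], ψ : ((t → s) → t) takes ξ : (t → s), giving t.
At [[ψ ξ] β], β : (t → (t → e)) takes [ψ ξ] : t, giving (t → e).
At [ζ φ], φ : (t → (s → t)) takes ζ : t, giving (s → t).
At [[ζ φ] γ], [ζ φ] : (s → t) takes γ : s, giving t.
At [[[ψ ξ] β] [[ζ φ] γ]], [[ψ ξ] β] : (t → e) takes [[ζ φ] γ] : t, giving e.

e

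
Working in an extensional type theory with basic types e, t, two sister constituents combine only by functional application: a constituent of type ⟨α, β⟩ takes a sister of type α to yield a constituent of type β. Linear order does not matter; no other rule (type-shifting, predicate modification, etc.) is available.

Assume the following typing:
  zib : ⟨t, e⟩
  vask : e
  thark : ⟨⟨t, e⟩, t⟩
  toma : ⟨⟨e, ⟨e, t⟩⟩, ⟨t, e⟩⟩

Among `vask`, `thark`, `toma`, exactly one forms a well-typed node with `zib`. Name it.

vask : e — does not combine with zib.
thark — combines: thark : ⟨⟨t, e⟩, t⟩ takes zib : ⟨t, e⟩ as argument, giving t.
toma : ⟨⟨e, ⟨e, t⟩⟩, ⟨t, e⟩⟩ — does not combine with zib.

thark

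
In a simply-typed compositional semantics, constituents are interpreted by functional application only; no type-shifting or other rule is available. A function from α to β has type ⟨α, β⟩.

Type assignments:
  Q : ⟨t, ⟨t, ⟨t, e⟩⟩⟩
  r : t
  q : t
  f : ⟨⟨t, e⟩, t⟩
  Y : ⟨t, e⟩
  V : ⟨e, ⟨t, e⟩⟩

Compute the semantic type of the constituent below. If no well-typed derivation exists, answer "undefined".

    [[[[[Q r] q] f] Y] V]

⟨t, e⟩

[Q r]: functor Q : ⟨t, ⟨t, ⟨t, e⟩⟩⟩, argument r : t; result ⟨t, ⟨t, e⟩⟩.
[[Q r] q]: functor [Q r] : ⟨t, ⟨t, e⟩⟩, argument q : t; result ⟨t, e⟩.
[[[Q r] q] f]: functor f : ⟨⟨t, e⟩, t⟩, argument [[Q r] q] : ⟨t, e⟩; result t.
[[[[Q r] q] f] Y]: functor Y : ⟨t, e⟩, argument [[[Q r] q] f] : t; result e.
[[[[[Q r] q] f] Y] V]: functor V : ⟨e, ⟨t, e⟩⟩, argument [[[[Q r] q] f] Y] : e; result ⟨t, e⟩.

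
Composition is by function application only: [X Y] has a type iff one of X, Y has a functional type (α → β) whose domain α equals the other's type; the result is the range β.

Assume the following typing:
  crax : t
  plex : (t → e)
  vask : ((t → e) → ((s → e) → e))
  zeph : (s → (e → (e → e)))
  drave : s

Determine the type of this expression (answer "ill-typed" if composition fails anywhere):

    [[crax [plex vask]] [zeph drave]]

[plex vask]: ((t → e) → ((s → e) → e)) applied to (t → e) yields ((s → e) → e).
At [crax [plex vask]]: neither t nor ((s → e) → e) can take the other as argument; the node is ill-typed.

ill-typed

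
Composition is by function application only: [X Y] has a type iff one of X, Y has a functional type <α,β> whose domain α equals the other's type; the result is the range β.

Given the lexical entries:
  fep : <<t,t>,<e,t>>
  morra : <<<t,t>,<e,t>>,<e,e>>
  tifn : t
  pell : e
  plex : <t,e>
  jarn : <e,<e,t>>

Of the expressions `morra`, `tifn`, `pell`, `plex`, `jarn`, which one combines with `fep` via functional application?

morra — combines: morra : <<<t,t>,<e,t>>,<e,e>> takes fep : <<t,t>,<e,t>> as argument, giving <e,e>.
tifn : t — no; fep wants <t,t>, and tifn wants nothing (atomic).
pell : e — no; fep wants <t,t>, and pell wants nothing (atomic).
plex : <t,e> — no; fep wants <t,t>, and plex wants t.
jarn : <e,<e,t>> — no; fep wants <t,t>, and jarn wants e.

morra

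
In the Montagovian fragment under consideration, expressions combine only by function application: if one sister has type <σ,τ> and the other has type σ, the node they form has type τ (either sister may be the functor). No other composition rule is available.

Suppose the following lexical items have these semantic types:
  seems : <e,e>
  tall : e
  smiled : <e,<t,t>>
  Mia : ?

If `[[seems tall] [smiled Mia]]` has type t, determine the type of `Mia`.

<<e,<t,t>>,<e,t>>

For [[seems tall] [smiled Mia]] to have type t with [seems tall] of type e, [smiled Mia] must be the function: [smiled Mia] : <e,t>.
For [smiled Mia] to have type <e,t> with smiled of type <e,<t,t>>, Mia must be the function: Mia : <<e,<t,t>>,<e,t>>.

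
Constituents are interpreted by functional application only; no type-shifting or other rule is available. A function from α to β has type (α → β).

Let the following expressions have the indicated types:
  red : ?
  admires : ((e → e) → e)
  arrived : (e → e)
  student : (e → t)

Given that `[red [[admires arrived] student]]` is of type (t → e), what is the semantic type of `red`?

[red [[admires arrived] student]] is required to be (t → e). [[admires arrived] student] : t cannot yield (t → e) as functor, so red : (t → (t → e)).

(t → (t → e))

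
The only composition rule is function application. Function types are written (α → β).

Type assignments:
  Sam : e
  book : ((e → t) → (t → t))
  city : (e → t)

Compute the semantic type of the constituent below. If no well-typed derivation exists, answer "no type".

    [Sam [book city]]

[book city]: book is ((e → t) → (t → t)), city is (e → t); result (t → t).
[Sam [book city]]: e with (t → t) — neither is a function whose domain matches the other; composition fails here.

no type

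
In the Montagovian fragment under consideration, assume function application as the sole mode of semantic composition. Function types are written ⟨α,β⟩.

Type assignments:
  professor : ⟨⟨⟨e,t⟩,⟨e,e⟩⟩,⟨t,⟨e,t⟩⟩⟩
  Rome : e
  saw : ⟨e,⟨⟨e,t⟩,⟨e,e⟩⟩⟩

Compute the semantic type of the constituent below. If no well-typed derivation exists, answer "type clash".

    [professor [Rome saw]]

[Rome saw] — saw of type ⟨e,⟨⟨e,t⟩,⟨e,e⟩⟩⟩ combines with Rome of type e: type ⟨⟨e,t⟩,⟨e,e⟩⟩.
[professor [Rome saw]] — professor of type ⟨⟨⟨e,t⟩,⟨e,e⟩⟩,⟨t,⟨e,t⟩⟩⟩ combines with [Rome saw] of type ⟨⟨e,t⟩,⟨e,e⟩⟩: type ⟨t,⟨e,t⟩⟩.

⟨t,⟨e,t⟩⟩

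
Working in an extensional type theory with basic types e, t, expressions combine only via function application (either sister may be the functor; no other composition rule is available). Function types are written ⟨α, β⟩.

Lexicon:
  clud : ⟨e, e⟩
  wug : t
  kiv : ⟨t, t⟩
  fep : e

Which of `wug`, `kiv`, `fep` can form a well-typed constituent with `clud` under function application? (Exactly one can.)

fep

wug : t — neither side's domain matches the other.
kiv : ⟨t, t⟩ — neither side's domain matches the other.
fep — combines: clud : ⟨e, e⟩ takes fep : e as argument, giving e.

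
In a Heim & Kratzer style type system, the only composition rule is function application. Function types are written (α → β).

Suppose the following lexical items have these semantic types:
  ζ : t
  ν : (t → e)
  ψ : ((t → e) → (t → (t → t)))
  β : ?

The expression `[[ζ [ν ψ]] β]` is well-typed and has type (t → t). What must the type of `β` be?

At [[ζ [ν ψ]] β] (required: (t → t)): [ζ [ν ψ]] is (t → t), which is not a function with range (t → t); hence β is the functor — type ((t → t) → (t → t)).

((t → t) → (t → t))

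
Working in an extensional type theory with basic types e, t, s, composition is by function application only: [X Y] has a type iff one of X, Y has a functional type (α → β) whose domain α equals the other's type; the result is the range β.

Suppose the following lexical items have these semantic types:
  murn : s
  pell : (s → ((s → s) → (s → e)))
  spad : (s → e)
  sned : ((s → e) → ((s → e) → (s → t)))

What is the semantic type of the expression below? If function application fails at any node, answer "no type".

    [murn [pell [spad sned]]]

no type

[spad sned]: ((s → e) → ((s → e) → (s → t))) applied to (s → e) yields ((s → e) → (s → t)).
[pell [spad sned]]: (s → ((s → s) → (s → e))) with ((s → e) → (s → t)) — neither is a function whose domain matches the other; composition fails here.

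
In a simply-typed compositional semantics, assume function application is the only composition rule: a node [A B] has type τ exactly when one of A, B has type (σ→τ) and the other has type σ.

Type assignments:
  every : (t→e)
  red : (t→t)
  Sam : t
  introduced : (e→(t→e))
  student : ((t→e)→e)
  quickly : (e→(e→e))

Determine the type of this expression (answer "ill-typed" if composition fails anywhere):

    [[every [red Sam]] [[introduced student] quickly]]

ill-typed

[red Sam]: (t→t) applied to t yields t.
[every [red Sam]]: (t→e) applied to t yields e.
At [introduced student]: neither (e→(t→e)) nor ((t→e)→e) can take the other as argument; the node is ill-typed.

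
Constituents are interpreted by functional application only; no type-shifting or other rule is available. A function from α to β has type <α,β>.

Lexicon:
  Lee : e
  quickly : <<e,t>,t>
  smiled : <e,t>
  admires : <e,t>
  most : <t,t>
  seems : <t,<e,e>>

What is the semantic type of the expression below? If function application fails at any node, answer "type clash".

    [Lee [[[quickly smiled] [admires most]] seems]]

At [quickly smiled], quickly : <<e,t>,t> takes smiled : <e,t>, giving t.
[admires most]: <e,t> with <t,t> — neither is a function whose domain matches the other; composition fails here.

type clash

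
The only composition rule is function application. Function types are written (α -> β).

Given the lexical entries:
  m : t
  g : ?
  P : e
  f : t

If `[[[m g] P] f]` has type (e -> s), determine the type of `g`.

At [[[m g] P] f] (required: (e -> s)): f is t, which is not a function with range (e -> s); hence [[m g] P] is the functor — type (t -> (e -> s)).
At [[m g] P] (required: (t -> (e -> s))): P is e, which is not a function with range (t -> (e -> s)); hence [m g] is the functor — type (e -> (t -> (e -> s))).
At [m g] (required: (e -> (t -> (e -> s)))): m is t, which is not a function with range (e -> (t -> (e -> s))); hence g is the functor — type (t -> (e -> (t -> (e -> s)))).

(t -> (e -> (t -> (e -> s))))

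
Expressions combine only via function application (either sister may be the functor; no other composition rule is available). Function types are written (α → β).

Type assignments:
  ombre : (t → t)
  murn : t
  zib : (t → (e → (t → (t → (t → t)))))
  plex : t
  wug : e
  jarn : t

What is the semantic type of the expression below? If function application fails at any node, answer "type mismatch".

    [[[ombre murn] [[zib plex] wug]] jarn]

(t → t)

At [ombre murn], ombre : (t → t) takes murn : t, giving t.
At [zib plex], zib : (t → (e → (t → (t → (t → t))))) takes plex : t, giving (e → (t → (t → (t → t)))).
At [[zib plex] wug], [zib plex] : (e → (t → (t → (t → t)))) takes wug : e, giving (t → (t → (t → t))).
At [[ombre murn] [[zib plex] wug]], [[zib plex] wug] : (t → (t → (t → t))) takes [ombre murn] : t, giving (t → (t → t)).
At [[[ombre murn] [[zib plex] wug]] jarn], [[ombre murn] [[zib plex] wug]] : (t → (t → t)) takes jarn : t, giving (t → t).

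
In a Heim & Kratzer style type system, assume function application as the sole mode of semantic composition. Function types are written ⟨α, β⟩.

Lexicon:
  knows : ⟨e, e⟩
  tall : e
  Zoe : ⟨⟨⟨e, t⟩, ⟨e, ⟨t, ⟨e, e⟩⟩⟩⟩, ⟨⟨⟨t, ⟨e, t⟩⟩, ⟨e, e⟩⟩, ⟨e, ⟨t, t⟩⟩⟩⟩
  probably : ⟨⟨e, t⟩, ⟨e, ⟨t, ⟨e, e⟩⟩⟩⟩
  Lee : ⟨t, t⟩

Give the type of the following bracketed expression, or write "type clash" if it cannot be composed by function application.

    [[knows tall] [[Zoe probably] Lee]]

[knows tall]: functor knows : ⟨e, e⟩, argument tall : e; result e.
[Zoe probably]: functor Zoe : ⟨⟨⟨e, t⟩, ⟨e, ⟨t, ⟨e, e⟩⟩⟩⟩, ⟨⟨⟨t, ⟨e, t⟩⟩, ⟨e, e⟩⟩, ⟨e, ⟨t, t⟩⟩⟩⟩, argument probably : ⟨⟨e, t⟩, ⟨e, ⟨t, ⟨e, e⟩⟩⟩⟩; result ⟨⟨⟨t, ⟨e, t⟩⟩, ⟨e, e⟩⟩, ⟨e, ⟨t, t⟩⟩⟩.
[[Zoe probably] Lee]: ⟨⟨⟨t, ⟨e, t⟩⟩, ⟨e, e⟩⟩, ⟨e, ⟨t, t⟩⟩⟩ with ⟨t, t⟩ — neither is a function whose domain matches the other; composition fails here.

type clash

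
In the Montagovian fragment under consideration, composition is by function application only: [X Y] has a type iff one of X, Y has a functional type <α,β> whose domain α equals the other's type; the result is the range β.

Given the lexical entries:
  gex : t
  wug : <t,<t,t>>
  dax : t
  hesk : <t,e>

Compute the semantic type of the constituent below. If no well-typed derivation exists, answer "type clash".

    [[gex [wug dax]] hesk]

[wug dax]: functor wug : <t,<t,t>>, argument dax : t; result <t,t>.
[gex [wug dax]]: functor [wug dax] : <t,t>, argument gex : t; result t.
[[gex [wug dax]] hesk]: functor hesk : <t,e>, argument [gex [wug dax]] : t; result e.

e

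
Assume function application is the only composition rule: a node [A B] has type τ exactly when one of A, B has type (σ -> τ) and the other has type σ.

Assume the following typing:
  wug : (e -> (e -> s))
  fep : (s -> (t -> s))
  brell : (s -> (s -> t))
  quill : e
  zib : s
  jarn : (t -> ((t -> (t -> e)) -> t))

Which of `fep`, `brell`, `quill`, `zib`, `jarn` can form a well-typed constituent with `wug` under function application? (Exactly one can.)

fep : (s -> (t -> s)) — neither side's domain matches the other.
brell : (s -> (s -> t)) — neither side's domain matches the other.
quill — combines: wug : (e -> (e -> s)) takes quill : e as argument, giving (e -> s).
zib : s — neither side's domain matches the other.
jarn : (t -> ((t -> (t -> e)) -> t)) — neither side's domain matches the other.

quill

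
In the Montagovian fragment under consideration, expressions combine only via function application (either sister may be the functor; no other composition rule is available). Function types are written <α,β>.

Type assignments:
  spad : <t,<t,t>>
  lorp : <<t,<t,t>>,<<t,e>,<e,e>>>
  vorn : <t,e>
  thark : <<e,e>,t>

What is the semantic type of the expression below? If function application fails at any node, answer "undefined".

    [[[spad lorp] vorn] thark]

[spad lorp]: functor lorp : <<t,<t,t>>,<<t,e>,<e,e>>>, argument spad : <t,<t,t>>; result <<t,e>,<e,e>>.
[[spad lorp] vorn]: functor [spad lorp] : <<t,e>,<e,e>>, argument vorn : <t,e>; result <e,e>.
[[[spad lorp] vorn] thark]: functor thark : <<e,e>,t>, argument [[spad lorp] vorn] : <e,e>; result t.

t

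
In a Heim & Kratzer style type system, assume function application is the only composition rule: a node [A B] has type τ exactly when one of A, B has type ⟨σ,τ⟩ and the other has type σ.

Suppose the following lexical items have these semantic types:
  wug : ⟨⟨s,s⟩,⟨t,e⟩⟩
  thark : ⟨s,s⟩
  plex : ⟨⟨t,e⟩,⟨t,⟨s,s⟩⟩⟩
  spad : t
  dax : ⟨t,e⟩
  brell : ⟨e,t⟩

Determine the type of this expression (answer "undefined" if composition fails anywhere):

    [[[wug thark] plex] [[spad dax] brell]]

[wug thark]: ⟨⟨s,s⟩,⟨t,e⟩⟩ applied to ⟨s,s⟩ yields ⟨t,e⟩.
[[wug thark] plex]: ⟨⟨t,e⟩,⟨t,⟨s,s⟩⟩⟩ applied to ⟨t,e⟩ yields ⟨t,⟨s,s⟩⟩.
[spad dax]: ⟨t,e⟩ applied to t yields e.
[[spad dax] brell]: ⟨e,t⟩ applied to e yields t.
[[[wug thark] plex] [[spad dax] brell]]: ⟨t,⟨s,s⟩⟩ applied to t yields ⟨s,s⟩.

⟨s,s⟩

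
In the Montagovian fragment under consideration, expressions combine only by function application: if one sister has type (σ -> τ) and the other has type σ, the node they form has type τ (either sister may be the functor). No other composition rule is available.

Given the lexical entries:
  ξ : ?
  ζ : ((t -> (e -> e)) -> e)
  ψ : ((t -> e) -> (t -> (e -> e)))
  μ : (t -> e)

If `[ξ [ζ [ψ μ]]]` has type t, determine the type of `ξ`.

At [ξ [ζ [ψ μ]]] (required: t): [ζ [ψ μ]] is e, which is not a function with range t; hence ξ is the functor — type (e -> t).

(e -> t)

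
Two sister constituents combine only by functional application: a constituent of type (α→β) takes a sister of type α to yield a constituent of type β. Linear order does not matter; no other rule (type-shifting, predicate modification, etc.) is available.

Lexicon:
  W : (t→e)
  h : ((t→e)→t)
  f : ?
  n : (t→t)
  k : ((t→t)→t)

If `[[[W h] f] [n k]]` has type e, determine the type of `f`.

For [[[W h] f] [n k]] to have type e with [n k] of type t, [[W h] f] must be the function: [[W h] f] : (t→e).
For [[W h] f] to have type (t→e) with [W h] of type t, f must be the function: f : (t→(t→e)).

(t→(t→e))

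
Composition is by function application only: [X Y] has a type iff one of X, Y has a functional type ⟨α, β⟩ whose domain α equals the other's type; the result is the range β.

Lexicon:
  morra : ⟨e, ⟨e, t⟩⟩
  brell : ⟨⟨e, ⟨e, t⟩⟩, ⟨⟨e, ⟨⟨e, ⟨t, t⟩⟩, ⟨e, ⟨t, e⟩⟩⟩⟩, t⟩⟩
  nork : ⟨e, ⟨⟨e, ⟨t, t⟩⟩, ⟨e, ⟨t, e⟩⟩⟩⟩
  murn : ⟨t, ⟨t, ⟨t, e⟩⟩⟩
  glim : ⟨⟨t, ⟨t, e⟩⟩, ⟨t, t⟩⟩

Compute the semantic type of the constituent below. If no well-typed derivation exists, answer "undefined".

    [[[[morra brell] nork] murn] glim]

[morra brell]: brell is ⟨⟨e, ⟨e, t⟩⟩, ⟨⟨e, ⟨⟨e, ⟨t, t⟩⟩, ⟨e, ⟨t, e⟩⟩⟩⟩, t⟩⟩, morra is ⟨e, ⟨e, t⟩⟩; result ⟨⟨e, ⟨⟨e, ⟨t, t⟩⟩, ⟨e, ⟨t, e⟩⟩⟩⟩, t⟩.
[[morra brell] nork]: [morra brell] is ⟨⟨e, ⟨⟨e, ⟨t, t⟩⟩, ⟨e, ⟨t, e⟩⟩⟩⟩, t⟩, nork is ⟨e, ⟨⟨e, ⟨t, t⟩⟩, ⟨e, ⟨t, e⟩⟩⟩⟩; result t.
[[[morra brell] nork] murn]: murn is ⟨t, ⟨t, ⟨t, e⟩⟩⟩, [[morra brell] nork] is t; result ⟨t, ⟨t, e⟩⟩.
[[[[morra brell] nork] murn] glim]: glim is ⟨⟨t, ⟨t, e⟩⟩, ⟨t, t⟩⟩, [[[morra brell] nork] murn] is ⟨t, ⟨t, e⟩⟩; result ⟨t, t⟩.

⟨t, t⟩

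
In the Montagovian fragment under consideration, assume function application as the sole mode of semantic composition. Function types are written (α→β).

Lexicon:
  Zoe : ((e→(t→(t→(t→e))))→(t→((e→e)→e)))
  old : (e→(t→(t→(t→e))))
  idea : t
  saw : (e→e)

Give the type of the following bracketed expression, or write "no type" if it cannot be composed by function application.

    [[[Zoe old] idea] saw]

e

[Zoe old]: Zoe is ((e→(t→(t→(t→e))))→(t→((e→e)→e))), old is (e→(t→(t→(t→e)))); result (t→((e→e)→e)).
[[Zoe old] idea]: [Zoe old] is (t→((e→e)→e)), idea is t; result ((e→e)→e).
[[[Zoe old] idea] saw]: [[Zoe old] idea] is ((e→e)→e), saw is (e→e); result e.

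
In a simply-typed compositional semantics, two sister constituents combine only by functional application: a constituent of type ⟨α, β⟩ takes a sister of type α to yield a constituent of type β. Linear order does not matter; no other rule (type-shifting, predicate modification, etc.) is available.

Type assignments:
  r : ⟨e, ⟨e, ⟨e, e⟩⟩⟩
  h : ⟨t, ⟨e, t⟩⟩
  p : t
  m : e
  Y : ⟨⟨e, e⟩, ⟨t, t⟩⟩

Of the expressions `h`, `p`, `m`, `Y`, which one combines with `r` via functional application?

m

h : ⟨t, ⟨e, t⟩⟩ — no; r wants e, and h wants t.
p : t — no; r wants e, and p wants nothing (atomic).
m — combines: r : ⟨e, ⟨e, ⟨e, e⟩⟩⟩ takes m : e as argument, giving ⟨e, ⟨e, e⟩⟩.
Y : ⟨⟨e, e⟩, ⟨t, t⟩⟩ — no; r wants e, and Y wants ⟨e, e⟩.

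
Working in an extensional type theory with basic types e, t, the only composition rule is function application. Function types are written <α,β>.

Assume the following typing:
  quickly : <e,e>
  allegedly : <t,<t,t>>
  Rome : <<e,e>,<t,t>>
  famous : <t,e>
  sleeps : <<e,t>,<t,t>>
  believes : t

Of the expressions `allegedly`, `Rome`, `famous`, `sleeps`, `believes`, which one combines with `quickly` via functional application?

allegedly : <t,<t,t>> — does not combine with quickly.
Rome — combines: Rome : <<e,e>,<t,t>> takes quickly : <e,e> as argument, giving <t,t>.
famous : <t,e> — does not combine with quickly.
sleeps : <<e,t>,<t,t>> — does not combine with quickly.
believes : t — does not combine with quickly.

Rome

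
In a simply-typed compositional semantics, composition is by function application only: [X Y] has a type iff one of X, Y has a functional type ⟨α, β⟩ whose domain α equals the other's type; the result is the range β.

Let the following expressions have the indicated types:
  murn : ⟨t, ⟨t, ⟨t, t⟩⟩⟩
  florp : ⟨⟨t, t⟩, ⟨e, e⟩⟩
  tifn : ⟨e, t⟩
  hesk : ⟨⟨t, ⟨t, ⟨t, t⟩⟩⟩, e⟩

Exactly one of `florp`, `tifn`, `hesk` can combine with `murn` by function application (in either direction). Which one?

florp : ⟨⟨t, t⟩, ⟨e, e⟩⟩ — murn needs t; florp needs ⟨t, t⟩; neither fits.
tifn : ⟨e, t⟩ — murn needs t; tifn needs e; neither fits.
hesk — combines: hesk : ⟨⟨t, ⟨t, ⟨t, t⟩⟩⟩, e⟩ takes murn : ⟨t, ⟨t, ⟨t, t⟩⟩⟩ as argument, giving e.

hesk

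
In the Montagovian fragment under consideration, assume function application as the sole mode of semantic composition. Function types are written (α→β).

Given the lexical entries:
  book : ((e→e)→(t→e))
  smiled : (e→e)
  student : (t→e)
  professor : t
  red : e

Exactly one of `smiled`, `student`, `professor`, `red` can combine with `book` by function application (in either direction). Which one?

smiled — combines: book : ((e→e)→(t→e)) takes smiled : (e→e) as argument, giving (t→e).
student : (t→e) — no; book wants (e→e), and student wants t.
professor : t — no; book wants (e→e), and professor wants nothing (atomic).
red : e — no; book wants (e→e), and red wants nothing (atomic).

smiled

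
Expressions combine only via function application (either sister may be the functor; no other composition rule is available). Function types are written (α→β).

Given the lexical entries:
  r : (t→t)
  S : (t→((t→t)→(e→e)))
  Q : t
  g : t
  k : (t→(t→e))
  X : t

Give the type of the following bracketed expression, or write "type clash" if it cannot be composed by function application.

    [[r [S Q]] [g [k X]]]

[S Q]: S is (t→((t→t)→(e→e))), Q is t; result ((t→t)→(e→e)).
[r [S Q]]: [S Q] is ((t→t)→(e→e)), r is (t→t); result (e→e).
[k X]: k is (t→(t→e)), X is t; result (t→e).
[g [k X]]: [k X] is (t→e), g is t; result e.
[[r [S Q]] [g [k X]]]: [r [S Q]] is (e→e), [g [k X]] is e; result e.

e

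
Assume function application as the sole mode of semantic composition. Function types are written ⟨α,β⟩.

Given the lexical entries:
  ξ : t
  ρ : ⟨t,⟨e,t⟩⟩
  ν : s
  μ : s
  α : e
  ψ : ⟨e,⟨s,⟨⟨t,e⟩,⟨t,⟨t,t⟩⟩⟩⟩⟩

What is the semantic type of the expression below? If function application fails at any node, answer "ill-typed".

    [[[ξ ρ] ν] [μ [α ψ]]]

At [ξ ρ], ρ : ⟨t,⟨e,t⟩⟩ takes ξ : t, giving ⟨e,t⟩.
[[ξ ρ] ν]: ⟨e,t⟩ and s cannot combine by function application — type clash.

ill-typed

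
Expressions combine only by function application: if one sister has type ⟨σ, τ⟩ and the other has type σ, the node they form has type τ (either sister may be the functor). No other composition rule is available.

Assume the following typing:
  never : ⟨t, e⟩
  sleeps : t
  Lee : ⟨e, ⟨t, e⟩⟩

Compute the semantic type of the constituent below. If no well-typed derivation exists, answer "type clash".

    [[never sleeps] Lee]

⟨t, e⟩

[never sleeps]: functor never : ⟨t, e⟩, argument sleeps : t; result e.
[[never sleeps] Lee]: functor Lee : ⟨e, ⟨t, e⟩⟩, argument [never sleeps] : e; result ⟨t, e⟩.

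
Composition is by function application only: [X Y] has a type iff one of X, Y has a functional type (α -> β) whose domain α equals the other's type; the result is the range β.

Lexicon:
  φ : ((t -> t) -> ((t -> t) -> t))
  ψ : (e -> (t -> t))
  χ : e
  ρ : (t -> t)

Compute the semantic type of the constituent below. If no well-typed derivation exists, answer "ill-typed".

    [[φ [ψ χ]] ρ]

[ψ χ]: (e -> (t -> t)) applied to e yields (t -> t).
[φ [ψ χ]]: ((t -> t) -> ((t -> t) -> t)) applied to (t -> t) yields ((t -> t) -> t).
[[φ [ψ χ]] ρ]: ((t -> t) -> t) applied to (t -> t) yields t.

t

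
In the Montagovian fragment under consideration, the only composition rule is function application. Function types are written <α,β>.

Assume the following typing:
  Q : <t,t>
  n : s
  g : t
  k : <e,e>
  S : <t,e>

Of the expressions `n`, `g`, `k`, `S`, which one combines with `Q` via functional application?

n : s — neither side's domain matches the other.
g — combines: Q : <t,t> takes g : t as argument, giving t.
k : <e,e> — neither side's domain matches the other.
S : <t,e> — neither side's domain matches the other.

g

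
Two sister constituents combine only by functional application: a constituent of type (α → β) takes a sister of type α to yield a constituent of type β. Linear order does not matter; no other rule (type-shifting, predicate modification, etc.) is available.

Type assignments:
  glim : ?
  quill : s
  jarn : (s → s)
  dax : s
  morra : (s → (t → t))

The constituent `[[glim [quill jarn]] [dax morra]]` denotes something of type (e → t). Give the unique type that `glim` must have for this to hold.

[[glim [quill jarn]] [dax morra]] must have type (e → t). The sister [dax morra] has type (t → t); that is not a function onto (e → t), so [glim [quill jarn]] must be the functor, of type ((t → t) → (e → t)).
[glim [quill jarn]] must have type ((t → t) → (e → t)). The sister [quill jarn] has type s; that is not a function onto ((t → t) → (e → t)), so glim must be the functor, of type (s → ((t → t) → (e → t))).

(s → ((t → t) → (e → t)))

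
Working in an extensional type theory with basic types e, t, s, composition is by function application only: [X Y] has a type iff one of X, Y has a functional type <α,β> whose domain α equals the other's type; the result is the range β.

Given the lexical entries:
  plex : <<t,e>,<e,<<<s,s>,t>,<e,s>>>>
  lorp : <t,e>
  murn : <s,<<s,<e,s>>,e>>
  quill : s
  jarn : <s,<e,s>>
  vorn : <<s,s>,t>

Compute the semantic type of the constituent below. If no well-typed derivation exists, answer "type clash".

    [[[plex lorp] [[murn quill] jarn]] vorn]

<e,s>

At [plex lorp], plex : <<t,e>,<e,<<<s,s>,t>,<e,s>>>> takes lorp : <t,e>, giving <e,<<<s,s>,t>,<e,s>>>.
At [murn quill], murn : <s,<<s,<e,s>>,e>> takes quill : s, giving <<s,<e,s>>,e>.
At [[murn quill] jarn], [murn quill] : <<s,<e,s>>,e> takes jarn : <s,<e,s>>, giving e.
At [[plex lorp] [[murn quill] jarn]], [plex lorp] : <e,<<<s,s>,t>,<e,s>>> takes [[murn quill] jarn] : e, giving <<<s,s>,t>,<e,s>>.
At [[[plex lorp] [[murn quill] jarn]] vorn], [[plex lorp] [[murn quill] jarn]] : <<<s,s>,t>,<e,s>> takes vorn : <<s,s>,t>, giving <e,s>.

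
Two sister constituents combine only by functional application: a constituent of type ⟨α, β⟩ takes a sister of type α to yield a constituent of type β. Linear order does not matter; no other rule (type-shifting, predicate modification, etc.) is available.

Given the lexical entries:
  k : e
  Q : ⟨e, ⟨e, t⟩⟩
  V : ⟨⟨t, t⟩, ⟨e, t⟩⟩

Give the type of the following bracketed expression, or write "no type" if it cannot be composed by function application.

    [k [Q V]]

[Q V]: ⟨e, ⟨e, t⟩⟩ and ⟨⟨t, t⟩, ⟨e, t⟩⟩ cannot combine by function application — type clash.

no type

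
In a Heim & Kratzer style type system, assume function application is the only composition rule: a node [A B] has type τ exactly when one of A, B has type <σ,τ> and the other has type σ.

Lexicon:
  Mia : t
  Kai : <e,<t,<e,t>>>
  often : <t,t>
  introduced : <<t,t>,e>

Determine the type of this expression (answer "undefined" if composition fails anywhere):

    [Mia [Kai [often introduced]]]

[often introduced]: <<t,t>,e> applied to <t,t> yields e.
[Kai [often introduced]]: <e,<t,<e,t>>> applied to e yields <t,<e,t>>.
[Mia [Kai [often introduced]]]: <t,<e,t>> applied to t yields <e,t>.

<e,t>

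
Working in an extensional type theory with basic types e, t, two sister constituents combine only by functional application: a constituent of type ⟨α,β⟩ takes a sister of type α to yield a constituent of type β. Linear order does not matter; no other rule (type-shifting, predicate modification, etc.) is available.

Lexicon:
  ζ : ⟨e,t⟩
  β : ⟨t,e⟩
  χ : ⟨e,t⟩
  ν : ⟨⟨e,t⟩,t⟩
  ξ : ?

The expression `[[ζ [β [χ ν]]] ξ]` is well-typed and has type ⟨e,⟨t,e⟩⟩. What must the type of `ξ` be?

⟨t,⟨e,⟨t,e⟩⟩⟩

[[ζ [β [χ ν]]] ξ] is required to be ⟨e,⟨t,e⟩⟩. [ζ [β [χ ν]]] : t cannot yield ⟨e,⟨t,e⟩⟩ as functor, so ξ : ⟨t,⟨e,⟨t,e⟩⟩⟩.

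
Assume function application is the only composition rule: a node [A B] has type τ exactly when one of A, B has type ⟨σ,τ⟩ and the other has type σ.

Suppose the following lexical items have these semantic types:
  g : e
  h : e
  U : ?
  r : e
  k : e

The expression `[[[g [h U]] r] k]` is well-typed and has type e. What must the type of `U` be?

⟨e,⟨e,⟨e,⟨e,e⟩⟩⟩⟩

[[[g [h U]] r] k] is required to be e. k : e cannot yield e as functor, so [[g [h U]] r] : ⟨e,e⟩.
[[g [h U]] r] is required to be ⟨e,e⟩. r : e cannot yield ⟨e,e⟩ as functor, so [g [h U]] : ⟨e,⟨e,e⟩⟩.
[g [h U]] is required to be ⟨e,⟨e,e⟩⟩. g : e cannot yield ⟨e,⟨e,e⟩⟩ as functor, so [h U] : ⟨e,⟨e,⟨e,e⟩⟩⟩.
[h U] is required to be ⟨e,⟨e,⟨e,e⟩⟩⟩. h : e cannot yield ⟨e,⟨e,⟨e,e⟩⟩⟩ as functor, so U : ⟨e,⟨e,⟨e,⟨e,e⟩⟩⟩⟩.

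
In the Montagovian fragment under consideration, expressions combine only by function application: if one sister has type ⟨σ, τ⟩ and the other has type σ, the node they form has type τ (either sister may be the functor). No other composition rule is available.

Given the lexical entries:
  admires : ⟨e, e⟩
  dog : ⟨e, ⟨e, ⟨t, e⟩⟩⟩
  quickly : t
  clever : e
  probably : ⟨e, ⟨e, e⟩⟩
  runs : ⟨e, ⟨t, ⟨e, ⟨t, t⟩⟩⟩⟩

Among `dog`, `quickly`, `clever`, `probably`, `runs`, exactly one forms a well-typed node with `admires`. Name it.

clever

dog : ⟨e, ⟨e, ⟨t, e⟩⟩⟩ — admires needs e; dog needs e; neither fits.
quickly : t — admires needs e; quickly needs nothing (atomic); neither fits.
clever — combines: admires : ⟨e, e⟩ takes clever : e as argument, giving e.
probably : ⟨e, ⟨e, e⟩⟩ — admires needs e; probably needs e; neither fits.
runs : ⟨e, ⟨t, ⟨e, ⟨t, t⟩⟩⟩⟩ — admires needs e; runs needs e; neither fits.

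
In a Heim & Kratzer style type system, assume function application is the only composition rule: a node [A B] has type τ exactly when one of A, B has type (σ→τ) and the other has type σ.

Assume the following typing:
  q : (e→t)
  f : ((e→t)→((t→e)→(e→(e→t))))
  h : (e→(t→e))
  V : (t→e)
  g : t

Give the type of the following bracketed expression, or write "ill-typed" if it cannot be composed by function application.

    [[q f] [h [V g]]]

(e→(e→t))

[q f]: ((e→t)→((t→e)→(e→(e→t)))) applied to (e→t) yields ((t→e)→(e→(e→t))).
[V g]: (t→e) applied to t yields e.
[h [V g]]: (e→(t→e)) applied to e yields (t→e).
[[q f] [h [V g]]]: ((t→e)→(e→(e→t))) applied to (t→e) yields (e→(e→t)).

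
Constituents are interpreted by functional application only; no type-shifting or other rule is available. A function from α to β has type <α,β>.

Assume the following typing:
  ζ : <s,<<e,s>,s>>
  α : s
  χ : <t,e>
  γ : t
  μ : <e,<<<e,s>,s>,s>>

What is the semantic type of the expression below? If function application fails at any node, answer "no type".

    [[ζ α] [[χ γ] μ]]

[ζ α]: <s,<<e,s>,s>> applied to s yields <<e,s>,s>.
[χ γ]: <t,e> applied to t yields e.
[[χ γ] μ]: <e,<<<e,s>,s>,s>> applied to e yields <<<e,s>,s>,s>.
[[ζ α] [[χ γ] μ]]: <<<e,s>,s>,s> applied to <<e,s>,s> yields s.

s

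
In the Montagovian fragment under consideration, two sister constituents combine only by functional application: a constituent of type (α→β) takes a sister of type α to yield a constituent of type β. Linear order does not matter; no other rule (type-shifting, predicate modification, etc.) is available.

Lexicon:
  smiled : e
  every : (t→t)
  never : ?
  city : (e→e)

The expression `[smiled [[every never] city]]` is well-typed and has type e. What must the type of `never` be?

((t→t)→((e→e)→(e→e)))

For [smiled [[every never] city]] to have type e with smiled of type e, [[every never] city] must be the function: [[every never] city] : (e→e).
For [[every never] city] to have type (e→e) with city of type (e→e), [every never] must be the function: [every never] : ((e→e)→(e→e)).
For [every never] to have type ((e→e)→(e→e)) with every of type (t→t), never must be the function: never : ((t→t)→((e→e)→(e→e))).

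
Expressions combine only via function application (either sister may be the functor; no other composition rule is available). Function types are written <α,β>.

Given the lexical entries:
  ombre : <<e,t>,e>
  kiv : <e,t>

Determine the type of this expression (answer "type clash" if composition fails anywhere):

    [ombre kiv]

e

[ombre kiv] — ombre of type <<e,t>,e> combines with kiv of type <e,t>: type e.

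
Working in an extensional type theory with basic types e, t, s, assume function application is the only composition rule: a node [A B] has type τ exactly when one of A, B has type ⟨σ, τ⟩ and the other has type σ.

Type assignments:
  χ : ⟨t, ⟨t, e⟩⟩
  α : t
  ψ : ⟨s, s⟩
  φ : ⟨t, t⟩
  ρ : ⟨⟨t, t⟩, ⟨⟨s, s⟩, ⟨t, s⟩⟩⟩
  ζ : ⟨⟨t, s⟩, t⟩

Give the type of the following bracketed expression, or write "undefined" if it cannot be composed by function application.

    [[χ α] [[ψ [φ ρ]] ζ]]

e

At [χ α], χ : ⟨t, ⟨t, e⟩⟩ takes α : t, giving ⟨t, e⟩.
At [φ ρ], ρ : ⟨⟨t, t⟩, ⟨⟨s, s⟩, ⟨t, s⟩⟩⟩ takes φ : ⟨t, t⟩, giving ⟨⟨s, s⟩, ⟨t, s⟩⟩.
At [ψ [φ ρ]], [φ ρ] : ⟨⟨s, s⟩, ⟨t, s⟩⟩ takes ψ : ⟨s, s⟩, giving ⟨t, s⟩.
At [[ψ [φ ρ]] ζ], ζ : ⟨⟨t, s⟩, t⟩ takes [ψ [φ ρ]] : ⟨t, s⟩, giving t.
At [[χ α] [[ψ [φ ρ]] ζ]], [χ α] : ⟨t, e⟩ takes [[ψ [φ ρ]] ζ] : t, giving e.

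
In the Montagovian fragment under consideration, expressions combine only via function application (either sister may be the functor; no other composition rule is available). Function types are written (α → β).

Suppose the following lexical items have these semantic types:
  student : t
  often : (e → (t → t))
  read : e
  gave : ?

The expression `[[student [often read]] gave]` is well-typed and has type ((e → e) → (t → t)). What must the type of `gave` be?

(t → ((e → e) → (t → t)))

[[student [often read]] gave] is required to be ((e → e) → (t → t)). [student [often read]] : t cannot yield ((e → e) → (t → t)) as functor, so gave : (t → ((e → e) → (t → t))).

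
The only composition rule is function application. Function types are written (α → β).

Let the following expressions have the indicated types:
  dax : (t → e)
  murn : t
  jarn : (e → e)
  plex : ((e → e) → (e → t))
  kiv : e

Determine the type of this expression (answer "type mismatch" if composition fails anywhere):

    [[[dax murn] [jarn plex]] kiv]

type mismatch

[dax murn]: dax is (t → e), murn is t; result e.
[jarn plex]: plex is ((e → e) → (e → t)), jarn is (e → e); result (e → t).
[[dax murn] [jarn plex]]: [jarn plex] is (e → t), [dax murn] is e; result t.
[[[dax murn] [jarn plex]] kiv]: t and e cannot combine by function application — type clash.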